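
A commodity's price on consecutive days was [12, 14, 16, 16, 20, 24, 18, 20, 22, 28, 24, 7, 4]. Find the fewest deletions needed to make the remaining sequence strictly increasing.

6

Fewest deletions = n − (longest strictly increasing subsequence).
Patience tails:
12 → extends → [12]
14 → extends → [12, 14]
16 → extends → [12, 14, 16]
16 → already a tail → [12, 14, 16]
20 → extends → [12, 14, 16, 20]
24 → extends → [12, 14, 16, 20, 24]
18 → replaces 20 → [12, 14, 16, 18, 24]
20 → replaces 24 → [12, 14, 16, 18, 20]
22 → extends → [12, 14, 16, 18, 20, 22]
28 → extends → [12, 14, 16, 18, 20, 22, 28]
24 → replaces 28 → [12, 14, 16, 18, 20, 22, 24]
7 → replaces 12 → [7, 14, 16, 18, 20, 22, 24]
4 → replaces 7 → [4, 14, 16, 18, 20, 22, 24]
Longest strictly increasing subsequence has length 7, so deletions = 13 − 7 = 6.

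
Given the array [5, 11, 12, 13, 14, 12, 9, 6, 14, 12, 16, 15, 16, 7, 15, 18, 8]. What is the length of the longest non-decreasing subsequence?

9

Track the smallest tail for each achievable length (allowing ties):
5 → extends → [5]
11 → extends → [5, 11]
12 → extends → [5, 11, 12]
13 → extends → [5, 11, 12, 13]
14 → extends → [5, 11, 12, 13, 14]
12 → replaces 13 → [5, 11, 12, 12, 14]
9 → replaces 11 → [5, 9, 12, 12, 14]
6 → replaces 9 → [5, 6, 12, 12, 14]
14 → extends → [5, 6, 12, 12, 14, 14]
12 → replaces 14 → [5, 6, 12, 12, 12, 14]
16 → extends → [5, 6, 12, 12, 12, 14, 16]
15 → replaces 16 → [5, 6, 12, 12, 12, 14, 15]
16 → extends → [5, 6, 12, 12, 12, 14, 15, 16]
7 → replaces 12 → [5, 6, 7, 12, 12, 14, 15, 16]
15 → replaces 16 → [5, 6, 7, 12, 12, 14, 15, 15]
18 → extends → [5, 6, 7, 12, 12, 14, 15, 15, 18]
8 → replaces 12 → [5, 6, 7, 8, 12, 14, 15, 15, 18]
Nine tails, so the longest non-decreasing subsequence has length 9 (e.g. 5, 11, 12, 13, 14, 14, 16, 16, 18).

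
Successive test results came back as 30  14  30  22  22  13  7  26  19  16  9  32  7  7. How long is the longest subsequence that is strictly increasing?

4

Let dp[i] be the length of the longest such subsequence ending at index i:
i:      1  2  3  4  5  6  7  8  9 10 11 12 13 14
a[i]:  30 14 30 22 22 13  7 26 19 16  9 32  7  7
dp:     1  1  2  2  2  1  1  3  2  2  2  4  1  1
Maximum dp value is 4.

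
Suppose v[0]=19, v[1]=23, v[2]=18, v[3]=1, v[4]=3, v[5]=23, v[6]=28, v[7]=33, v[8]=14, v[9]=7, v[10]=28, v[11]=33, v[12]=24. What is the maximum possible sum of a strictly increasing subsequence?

103

Let S[i] be the best sum of a strictly increasing subsequence ending at i:
i:       0   1   2   3   4   5   6   7   8   9  10  11  12
v[i]:   19  23  18   1   3  23  28  33  14   7  28  33  24
S:      19  42  18   1   4  42  70 103  18  11  70 103  66
Maximum is 103 (e.g. 19 + 23 + 28 + 33).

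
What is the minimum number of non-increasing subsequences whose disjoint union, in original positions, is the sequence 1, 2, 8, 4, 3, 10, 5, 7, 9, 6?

6

Place each on the leftmost legal pile:
1 → new pile 1 (tops now [1])
2 → new pile 2 (tops now [1, 2])
8 → new pile 3 (tops now [1, 2, 8])
4 → pile 3 (tops now [1, 2, 4])
3 → pile 3 (tops now [1, 2, 3])
10 → new pile 4 (tops now [1, 2, 3, 10])
5 → pile 4 (tops now [1, 2, 3, 5])
7 → new pile 5 (tops now [1, 2, 3, 5, 7])
9 → new pile 6 (tops now [1, 2, 3, 5, 7, 9])
6 → pile 5 (tops now [1, 2, 3, 5, 6, 9])
Six piles.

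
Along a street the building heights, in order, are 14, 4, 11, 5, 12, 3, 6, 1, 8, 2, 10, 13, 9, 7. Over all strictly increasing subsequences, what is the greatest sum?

46

Let S[i] be the best sum of a strictly increasing subsequence ending at i:
i:      1  2  3  4  5  6  7  8  9 10 11 12 13 14
a[i]:  14  4 11  5 12  3  6  1  8  2 10 13  9  7
S:     14  4 15  9 27  3 15  1 23  3 33 46 32 22
Maximum is 46 (e.g. 4 + 5 + 6 + 8 + 10 + 13).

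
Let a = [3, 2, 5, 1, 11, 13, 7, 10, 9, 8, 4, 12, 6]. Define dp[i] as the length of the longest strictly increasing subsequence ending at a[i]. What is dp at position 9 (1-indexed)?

dp[i] = 1 + max{dp[j] : j<i, a[j]<a[i]} (or 1 if no such j):
i:      1  2  3  4  5  6  7  8  9 10 11 12 13
a[i]:   3  2  5  1 11 13  7 10  9  8  4 12  6
dp:     1  1  2  1  3  4  3  4  4  4  2  5  3
At index 9 the value is 4.

4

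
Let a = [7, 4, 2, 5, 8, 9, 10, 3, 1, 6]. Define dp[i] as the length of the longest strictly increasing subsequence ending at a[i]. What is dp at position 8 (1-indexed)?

dp[i] = 1 + max{dp[j] : j<i, a[j]<a[i]} (or 1 if no such j):
i:      1  2  3  4  5  6  7  8  9 10
a[i]:   7  4  2  5  8  9 10  3  1  6
dp:     1  1  1  2  3  4  5  2  1  3
At index 8 the value is 2.

2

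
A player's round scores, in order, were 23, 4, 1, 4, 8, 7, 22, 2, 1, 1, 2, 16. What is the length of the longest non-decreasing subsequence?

Let dp[i] be the length of the longest such subsequence ending at index i:
i:      1  2  3  4  5  6  7  8  9 10 11 12
a[i]:  23  4  1  4  8  7 22  2  1  1  2 16
dp:     1  1  1  2  3  3  4  2  2  3  4  5
Maximum dp value is 5.

5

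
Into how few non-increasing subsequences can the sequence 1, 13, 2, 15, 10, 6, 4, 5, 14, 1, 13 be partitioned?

The minimum number of non-increasing subsequences covering a sequence equals the length of its longest strictly increasing subsequence.
LIS length is 5 (e.g. 1, 2, 4, 5, 14), so 5 piles are needed.

5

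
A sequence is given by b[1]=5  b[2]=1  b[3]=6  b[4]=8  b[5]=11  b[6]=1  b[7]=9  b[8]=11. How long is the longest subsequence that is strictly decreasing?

Let dp[i] be the longest strictly decreasing subsequence ending at i:
i:      1  2  3  4  5  6  7  8
b[i]:   5  1  6  8 11  1  9 11
dp:     1  2  1  1  1  2  2  1
Maximum is 2.

2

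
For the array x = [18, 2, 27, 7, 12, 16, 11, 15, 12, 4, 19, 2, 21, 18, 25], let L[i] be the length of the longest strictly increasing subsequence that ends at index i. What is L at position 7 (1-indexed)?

3

dp[i] = 1 + max{dp[j] : j<i, x[j]<x[i]} (or 1 if no such j):
i:      1  2  3  4  5  6  7  8  9 10 11 12 13 14 15
x[i]:  18  2 27  7 12 16 11 15 12  4 19  2 21 18 25
dp:     1  1  2  2  3  4  3  4  4  2  5  1  6  5  7
At index 7 the value is 3.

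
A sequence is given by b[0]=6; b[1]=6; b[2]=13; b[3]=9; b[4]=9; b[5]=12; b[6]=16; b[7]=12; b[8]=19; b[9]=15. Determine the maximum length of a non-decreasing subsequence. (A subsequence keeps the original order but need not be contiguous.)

Track the smallest tail for each achievable length (allowing ties):
6 → extends → [6]
6 → extends → [6, 6]
13 → extends → [6, 6, 13]
9 → replaces 13 → [6, 6, 9]
9 → extends → [6, 6, 9, 9]
12 → extends → [6, 6, 9, 9, 12]
16 → extends → [6, 6, 9, 9, 12, 16]
12 → replaces 16 → [6, 6, 9, 9, 12, 12]
19 → extends → [6, 6, 9, 9, 12, 12, 19]
15 → replaces 19 → [6, 6, 9, 9, 12, 12, 15]
Seven tails, so the longest non-decreasing subsequence has length 7 (e.g. 6, 6, 9, 9, 12, 16, 19).

7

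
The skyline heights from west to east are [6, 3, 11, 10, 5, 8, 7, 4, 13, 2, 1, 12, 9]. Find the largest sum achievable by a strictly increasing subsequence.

Let S[i] be the best sum of a strictly increasing subsequence ending at i:
i:      1  2  3  4  5  6  7  8  9 10 11 12 13
a[i]:   6  3 11 10  5  8  7  4 13  2  1 12  9
S:      6  3 17 16  8 16 15  7 30  2  1 29 25
Maximum is 30 (e.g. 6 + 11 + 13).

30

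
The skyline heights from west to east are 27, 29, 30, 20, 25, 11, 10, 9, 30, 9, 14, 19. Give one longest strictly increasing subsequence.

Patience tails give the LIS length; then backtrack through the dp parents:
27 → extends → [27]
29 → extends → [27, 29]
30 → extends → [27, 29, 30]
20 → replaces 27 → [20, 29, 30]
25 → replaces 29 → [20, 25, 30]
11 → replaces 20 → [11, 25, 30]
10 → replaces 11 → [10, 25, 30]
9 → replaces 10 → [9, 25, 30]
30 → already a tail → [9, 25, 30]
9 → already a tail → [9, 25, 30]
14 → replaces 25 → [9, 14, 30]
19 → replaces 30 → [9, 14, 19]
Length 3; one witness is 27, 29, 30.

27, 29, 30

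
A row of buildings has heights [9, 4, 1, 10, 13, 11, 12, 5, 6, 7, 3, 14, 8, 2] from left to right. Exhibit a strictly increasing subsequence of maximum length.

9, 10, 11, 12, 14

Patience tails give the LIS length; then backtrack through the dp parents:
9 → extends → [9]
4 → replaces 9 → [4]
1 → replaces 4 → [1]
10 → extends → [1, 10]
13 → extends → [1, 10, 13]
11 → replaces 13 → [1, 10, 11]
12 → extends → [1, 10, 11, 12]
5 → replaces 10 → [1, 5, 11, 12]
6 → replaces 11 → [1, 5, 6, 12]
7 → replaces 12 → [1, 5, 6, 7]
3 → replaces 5 → [1, 3, 6, 7]
14 → extends → [1, 3, 6, 7, 14]
8 → replaces 14 → [1, 3, 6, 7, 8]
2 → replaces 3 → [1, 2, 6, 7, 8]
Length 5; one witness is 9, 10, 11, 12, 14.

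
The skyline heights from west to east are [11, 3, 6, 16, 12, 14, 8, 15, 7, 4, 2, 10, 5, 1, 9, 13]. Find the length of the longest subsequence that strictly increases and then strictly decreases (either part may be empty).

9

inc[i] = longest strictly increasing subsequence ending at i; dec[i] = longest strictly decreasing subsequence starting at i:
i:      1  2  3  4  5  6  7  8  9 10 11 12 13 14 15 16
a[i]:  11  3  6 16 12 14  8 15  7  4  2 10  5  1  9 13
inc:    1  1  2  3  3  4  3  5  3  2  1  4  3  1  4  5
dec:    6  3  4  7  6  6  5  5  4  3  2  3  2  1  1  1
Best peak at i=4 (value 16): inc=3, dec=7, length 3+7−1 = 9.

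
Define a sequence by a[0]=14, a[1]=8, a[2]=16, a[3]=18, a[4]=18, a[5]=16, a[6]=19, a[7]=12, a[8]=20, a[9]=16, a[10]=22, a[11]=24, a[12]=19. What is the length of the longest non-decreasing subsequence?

Track the smallest tail for each achievable length (allowing ties):
14 → extends → [14]
8 → replaces 14 → [8]
16 → extends → [8, 16]
18 → extends → [8, 16, 18]
18 → extends → [8, 16, 18, 18]
16 → replaces 18 → [8, 16, 16, 18]
19 → extends → [8, 16, 16, 18, 19]
12 → replaces 16 → [8, 12, 16, 18, 19]
20 → extends → [8, 12, 16, 18, 19, 20]
16 → replaces 18 → [8, 12, 16, 16, 19, 20]
22 → extends → [8, 12, 16, 16, 19, 20, 22]
24 → extends → [8, 12, 16, 16, 19, 20, 22, 24]
19 → replaces 20 → [8, 12, 16, 16, 19, 19, 22, 24]
Eight tails, so the longest non-decreasing subsequence has length 8 (e.g. 14, 16, 18, 18, 19, 20, 22, 24).

8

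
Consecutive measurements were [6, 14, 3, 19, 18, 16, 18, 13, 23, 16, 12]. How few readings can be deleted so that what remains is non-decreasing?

6

Fewest deletions = n − (longest non-decreasing subsequence).
i:      1  2  3  4  5  6  7  8  9 10 11
a[i]:   6 14  3 19 18 16 18 13 23 16 12
dp:     1  2  1  3  3  3  4  2  5  4  2
max dp = 5, so deletions = 11 − 5 = 6.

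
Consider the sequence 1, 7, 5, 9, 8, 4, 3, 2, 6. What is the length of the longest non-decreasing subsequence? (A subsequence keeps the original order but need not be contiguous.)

3

Track the smallest tail for each achievable length (allowing ties):
1 → extends → [1]
7 → extends → [1, 7]
5 → replaces 7 → [1, 5]
9 → extends → [1, 5, 9]
8 → replaces 9 → [1, 5, 8]
4 → replaces 5 → [1, 4, 8]
3 → replaces 4 → [1, 3, 8]
2 → replaces 3 → [1, 2, 8]
6 → replaces 8 → [1, 2, 6]
Three tails, so the longest non-decreasing subsequence has length 3 (e.g. 1, 7, 9).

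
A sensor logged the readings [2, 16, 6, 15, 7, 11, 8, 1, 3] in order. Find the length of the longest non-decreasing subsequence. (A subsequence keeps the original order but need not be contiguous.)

4

Track the smallest tail for each achievable length (allowing ties):
2 → extends → [2]
16 → extends → [2, 16]
6 → replaces 16 → [2, 6]
15 → extends → [2, 6, 15]
7 → replaces 15 → [2, 6, 7]
11 → extends → [2, 6, 7, 11]
8 → replaces 11 → [2, 6, 7, 8]
1 → replaces 2 → [1, 6, 7, 8]
3 → replaces 6 → [1, 3, 7, 8]
Four tails, so the longest non-decreasing subsequence has length 4 (e.g. 2, 6, 7, 11).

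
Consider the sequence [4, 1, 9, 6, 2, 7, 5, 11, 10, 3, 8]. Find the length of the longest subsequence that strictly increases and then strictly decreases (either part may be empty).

inc[i] = longest strictly increasing subsequence ending at i; dec[i] = longest strictly decreasing subsequence starting at i:
i:      1  2  3  4  5  6  7  8  9 10 11
a[i]:   4  1  9  6  2  7  5 11 10  3  8
inc:    1  1  2  2  2  3  3  4  4  3  4
dec:    2  1  4  3  1  3  2  3  2  1  1
Best peak at i=8 (value 11): inc=4, dec=3, length 4+3−1 = 6.

6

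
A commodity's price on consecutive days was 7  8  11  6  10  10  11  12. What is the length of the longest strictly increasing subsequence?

5

Track the smallest tail for each achievable length (strict):
7 → extends → [7]
8 → extends → [7, 8]
11 → extends → [7, 8, 11]
6 → replaces 7 → [6, 8, 11]
10 → replaces 11 → [6, 8, 10]
10 → already a tail → [6, 8, 10]
11 → extends → [6, 8, 10, 11]
12 → extends → [6, 8, 10, 11, 12]
Five tails, so the longest strictly increasing subsequence has length 5 (e.g. 7, 8, 10, 11, 12).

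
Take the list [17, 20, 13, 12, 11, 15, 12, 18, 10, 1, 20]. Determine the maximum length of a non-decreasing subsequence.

4

Track the smallest tail for each achievable length (allowing ties):
17 → extends → [17]
20 → extends → [17, 20]
13 → replaces 17 → [13, 20]
12 → replaces 13 → [12, 20]
11 → replaces 12 → [11, 20]
15 → replaces 20 → [11, 15]
12 → replaces 15 → [11, 12]
18 → extends → [11, 12, 18]
10 → replaces 11 → [10, 12, 18]
1 → replaces 10 → [1, 12, 18]
20 → extends → [1, 12, 18, 20]
Four tails, so the longest non-decreasing subsequence has length 4 (e.g. 13, 15, 18, 20).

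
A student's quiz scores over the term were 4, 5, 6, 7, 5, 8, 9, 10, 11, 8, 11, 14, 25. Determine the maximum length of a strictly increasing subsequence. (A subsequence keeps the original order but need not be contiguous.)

Let dp[i] be the length of the longest such subsequence ending at index i:
i:      1  2  3  4  5  6  7  8  9 10 11 12 13
a[i]:   4  5  6  7  5  8  9 10 11  8 11 14 25
dp:     1  2  3  4  2  5  6  7  8  5  8  9 10
Maximum dp value is 10.

10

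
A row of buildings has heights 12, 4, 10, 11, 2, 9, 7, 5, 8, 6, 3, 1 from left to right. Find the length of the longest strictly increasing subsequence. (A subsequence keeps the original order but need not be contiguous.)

Let dp[i] be the length of the longest such subsequence ending at index i:
i:      1  2  3  4  5  6  7  8  9 10 11 12
a[i]:  12  4 10 11  2  9  7  5  8  6  3  1
dp:     1  1  2  3  1  2  2  2  3  3  2  1
Maximum dp value is 3.

3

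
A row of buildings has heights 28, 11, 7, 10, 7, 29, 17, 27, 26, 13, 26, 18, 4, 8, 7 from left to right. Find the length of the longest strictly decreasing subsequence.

6

Negate each value so 'decreasing' becomes 'increasing', then run patience tails on the negated sequence:
-28 → extends → [-28]
-11 → extends → [-28, -11]
-7 → extends → [-28, -11, -7]
-10 → replaces -7 → [-28, -11, -10]
-7 → extends → [-28, -11, -10, -7]
-29 → replaces -28 → [-29, -11, -10, -7]
-17 → replaces -11 → [-29, -17, -10, -7]
-27 → replaces -17 → [-29, -27, -10, -7]
-26 → replaces -10 → [-29, -27, -26, -7]
-13 → replaces -7 → [-29, -27, -26, -13]
-26 → already a tail → [-29, -27, -26, -13]
-18 → replaces -13 → [-29, -27, -26, -18]
-4 → extends → [-29, -27, -26, -18, -4]
-8 → replaces -4 → [-29, -27, -26, -18, -8]
-7 → extends → [-29, -27, -26, -18, -8, -7]
Six tails, so the longest strictly decreasing subsequence of the original has length 6.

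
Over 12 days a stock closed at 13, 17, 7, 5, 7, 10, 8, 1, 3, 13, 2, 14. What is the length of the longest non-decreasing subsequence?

Track the smallest tail for each achievable length (allowing ties):
13 → extends → [13]
17 → extends → [13, 17]
7 → replaces 13 → [7, 17]
5 → replaces 7 → [5, 17]
7 → replaces 17 → [5, 7]
10 → extends → [5, 7, 10]
8 → replaces 10 → [5, 7, 8]
1 → replaces 5 → [1, 7, 8]
3 → replaces 7 → [1, 3, 8]
13 → extends → [1, 3, 8, 13]
2 → replaces 3 → [1, 2, 8, 13]
14 → extends → [1, 2, 8, 13, 14]
Five tails, so the longest non-decreasing subsequence has length 5 (e.g. 7, 7, 10, 13, 14).

5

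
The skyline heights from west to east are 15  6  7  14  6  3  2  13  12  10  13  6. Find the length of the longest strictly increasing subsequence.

4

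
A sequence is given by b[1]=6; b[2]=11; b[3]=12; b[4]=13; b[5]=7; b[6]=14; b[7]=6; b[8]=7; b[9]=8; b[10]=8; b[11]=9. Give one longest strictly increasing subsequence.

Patience tails give the LIS length; then backtrack through the dp parents:
6 → extends → [6]
11 → extends → [6, 11]
12 → extends → [6, 11, 12]
13 → extends → [6, 11, 12, 13]
7 → replaces 11 → [6, 7, 12, 13]
14 → extends → [6, 7, 12, 13, 14]
6 → already a tail → [6, 7, 12, 13, 14]
7 → already a tail → [6, 7, 12, 13, 14]
8 → replaces 12 → [6, 7, 8, 13, 14]
8 → already a tail → [6, 7, 8, 13, 14]
9 → replaces 13 → [6, 7, 8, 9, 14]
Length 5; one witness is 6, 11, 12, 13, 14.

6, 11, 12, 13, 14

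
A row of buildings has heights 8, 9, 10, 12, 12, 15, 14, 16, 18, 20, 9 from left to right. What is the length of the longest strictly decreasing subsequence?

Negate each value so 'decreasing' becomes 'increasing', then run patience tails on the negated sequence:
-8 → extends → [-8]
-9 → replaces -8 → [-9]
-10 → replaces -9 → [-10]
-12 → replaces -10 → [-12]
-12 → already a tail → [-12]
-15 → replaces -12 → [-15]
-14 → extends → [-15, -14]
-16 → replaces -15 → [-16, -14]
-18 → replaces -16 → [-18, -14]
-20 → replaces -18 → [-20, -14]
-9 → extends → [-20, -14, -9]
Three tails, so the longest strictly decreasing subsequence of the original has length 3.

3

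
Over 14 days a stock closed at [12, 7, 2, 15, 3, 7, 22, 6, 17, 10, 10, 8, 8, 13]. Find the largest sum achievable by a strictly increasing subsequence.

49

Let S[i] be the best sum of a strictly increasing subsequence ending at i:
i:      1  2  3  4  5  6  7  8  9 10 11 12 13 14
a[i]:  12  7  2 15  3  7 22  6 17 10 10  8  8 13
S:     12  7  2 27  5 12 49 11 44 22 22 20 20 35
Maximum is 49 (e.g. 12 + 15 + 22).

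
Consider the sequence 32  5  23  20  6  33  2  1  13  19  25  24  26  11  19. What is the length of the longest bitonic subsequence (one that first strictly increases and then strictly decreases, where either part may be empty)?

7

inc[i] = longest strictly increasing subsequence ending at i; dec[i] = longest strictly decreasing subsequence starting at i:
i:      1  2  3  4  5  6  7  8  9 10 11 12 13 14 15
a[i]:  32  5 23 20  6 33  2  1 13 19 25 24 26 11 19
inc:    1  1  2  2  2  3  1  1  3  4  5  5  6  3  4
dec:    6  3  5  4  3  4  2  1  2  2  3  2  2  1  1
Best peak at i=11 (value 25): inc=5, dec=3, length 5+3−1 = 7.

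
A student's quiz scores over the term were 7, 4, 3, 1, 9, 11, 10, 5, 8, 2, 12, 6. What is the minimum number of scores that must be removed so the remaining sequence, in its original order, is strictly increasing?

Fewest deletions = n − (longest strictly increasing subsequence).
i:      1  2  3  4  5  6  7  8  9 10 11 12
a[i]:   7  4  3  1  9 11 10  5  8  2 12  6
dp:     1  1  1  1  2  3  3  2  3  2  4  3
max dp = 4, so deletions = 12 − 4 = 8.

8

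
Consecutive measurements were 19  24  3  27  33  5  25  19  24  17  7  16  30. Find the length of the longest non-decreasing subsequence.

5

Let dp[i] be the length of the longest such subsequence ending at index i:
i:      1  2  3  4  5  6  7  8  9 10 11 12 13
a[i]:  19 24  3 27 33  5 25 19 24 17  7 16 30
dp:     1  2  1  3  4  2  3  3  4  3  3  4  5
Maximum dp value is 5.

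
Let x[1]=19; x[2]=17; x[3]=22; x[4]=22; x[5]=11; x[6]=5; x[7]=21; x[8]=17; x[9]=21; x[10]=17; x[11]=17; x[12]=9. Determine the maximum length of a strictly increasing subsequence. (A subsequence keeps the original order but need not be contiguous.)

3

Let dp[i] be the length of the longest such subsequence ending at index i:
i:      1  2  3  4  5  6  7  8  9 10 11 12
x[i]:  19 17 22 22 11  5 21 17 21 17 17  9
dp:     1  1  2  2  1  1  2  2  3  2  2  2
Maximum dp value is 3.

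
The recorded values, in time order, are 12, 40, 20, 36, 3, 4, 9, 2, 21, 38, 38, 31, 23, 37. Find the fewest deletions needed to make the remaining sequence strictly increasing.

8

Fewest deletions = n − (longest strictly increasing subsequence).
Patience tails:
12 → extends → [12]
40 → extends → [12, 40]
20 → replaces 40 → [12, 20]
36 → extends → [12, 20, 36]
3 → replaces 12 → [3, 20, 36]
4 → replaces 20 → [3, 4, 36]
9 → replaces 36 → [3, 4, 9]
2 → replaces 3 → [2, 4, 9]
21 → extends → [2, 4, 9, 21]
38 → extends → [2, 4, 9, 21, 38]
38 → already a tail → [2, 4, 9, 21, 38]
31 → replaces 38 → [2, 4, 9, 21, 31]
23 → replaces 31 → [2, 4, 9, 21, 23]
37 → extends → [2, 4, 9, 21, 23, 37]
Longest strictly increasing subsequence has length 6, so deletions = 14 − 6 = 8.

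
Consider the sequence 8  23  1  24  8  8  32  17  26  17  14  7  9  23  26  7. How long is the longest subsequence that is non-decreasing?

7

Let dp[i] be the length of the longest such subsequence ending at index i:
i:      1  2  3  4  5  6  7  8  9 10 11 12 13 14 15 16
a[i]:   8 23  1 24  8  8 32 17 26 17 14  7  9 23 26  7
dp:     1  2  1  3  2  3  4  4  5  5  4  2  4  6  7  3
Maximum dp value is 7.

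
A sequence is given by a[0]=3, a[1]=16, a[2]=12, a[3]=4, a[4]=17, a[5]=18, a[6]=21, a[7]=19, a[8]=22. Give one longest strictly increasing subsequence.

3, 16, 17, 18, 21, 22

Patience tails give the LIS length; then backtrack through the dp parents:
3 → extends → [3]
16 → extends → [3, 16]
12 → replaces 16 → [3, 12]
4 → replaces 12 → [3, 4]
17 → extends → [3, 4, 17]
18 → extends → [3, 4, 17, 18]
21 → extends → [3, 4, 17, 18, 21]
19 → replaces 21 → [3, 4, 17, 18, 19]
22 → extends → [3, 4, 17, 18, 19, 22]
Length 6; one witness is 3, 16, 17, 18, 21, 22.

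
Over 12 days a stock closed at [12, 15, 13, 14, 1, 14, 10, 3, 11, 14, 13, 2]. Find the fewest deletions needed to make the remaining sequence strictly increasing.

Fewest deletions = n − (longest strictly increasing subsequence).
i:      1  2  3  4  5  6  7  8  9 10 11 12
a[i]:  12 15 13 14  1 14 10  3 11 14 13  2
dp:     1  2  2  3  1  3  2  2  3  4  4  2
max dp = 4, so deletions = 12 − 4 = 8.

8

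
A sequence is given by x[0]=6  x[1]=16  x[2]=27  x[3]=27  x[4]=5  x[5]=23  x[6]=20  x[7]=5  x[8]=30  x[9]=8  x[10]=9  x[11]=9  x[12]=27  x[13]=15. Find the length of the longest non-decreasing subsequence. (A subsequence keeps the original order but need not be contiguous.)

6

Let dp[i] be the length of the longest such subsequence ending at index i:
i:      0  1  2  3  4  5  6  7  8  9 10 11 12 13
x[i]:   6 16 27 27  5 23 20  5 30  8  9  9 27 15
dp:     1  2  3  4  1  3  3  2  5  3  4  5  6  6
Maximum dp value is 6.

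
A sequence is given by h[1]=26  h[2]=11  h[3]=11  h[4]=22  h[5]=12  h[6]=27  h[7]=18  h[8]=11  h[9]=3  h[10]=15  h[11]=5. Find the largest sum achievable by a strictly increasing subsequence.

Let S[i] be the best sum of a strictly increasing subsequence ending at i:
i:      1  2  3  4  5  6  7  8  9 10 11
h[i]:  26 11 11 22 12 27 18 11  3 15  5
S:     26 11 11 33 23 60 41 11  3 38  8
Maximum is 60 (e.g. 11 + 22 + 27).

60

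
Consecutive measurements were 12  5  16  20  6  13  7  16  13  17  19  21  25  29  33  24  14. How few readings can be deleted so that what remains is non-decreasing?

Fewest deletions = n − (longest non-decreasing subsequence).
Patience tails:
12 → extends → [12]
5 → replaces 12 → [5]
16 → extends → [5, 16]
20 → extends → [5, 16, 20]
6 → replaces 16 → [5, 6, 20]
13 → replaces 20 → [5, 6, 13]
7 → replaces 13 → [5, 6, 7]
16 → extends → [5, 6, 7, 16]
13 → replaces 16 → [5, 6, 7, 13]
17 → extends → [5, 6, 7, 13, 17]
19 → extends → [5, 6, 7, 13, 17, 19]
21 → extends → [5, 6, 7, 13, 17, 19, 21]
25 → extends → [5, 6, 7, 13, 17, 19, 21, 25]
29 → extends → [5, 6, 7, 13, 17, 19, 21, 25, 29]
33 → extends → [5, 6, 7, 13, 17, 19, 21, 25, 29, 33]
24 → replaces 25 → [5, 6, 7, 13, 17, 19, 21, 24, 29, 33]
14 → replaces 17 → [5, 6, 7, 13, 14, 19, 21, 24, 29, 33]
Longest non-decreasing subsequence has length 10, so deletions = 17 − 10 = 7.

7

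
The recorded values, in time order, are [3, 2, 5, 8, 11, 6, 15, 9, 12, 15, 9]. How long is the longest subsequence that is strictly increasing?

Track the smallest tail for each achievable length (strict):
3 → extends → [3]
2 → replaces 3 → [2]
5 → extends → [2, 5]
8 → extends → [2, 5, 8]
11 → extends → [2, 5, 8, 11]
6 → replaces 8 → [2, 5, 6, 11]
15 → extends → [2, 5, 6, 11, 15]
9 → replaces 11 → [2, 5, 6, 9, 15]
12 → replaces 15 → [2, 5, 6, 9, 12]
15 → extends → [2, 5, 6, 9, 12, 15]
9 → already a tail → [2, 5, 6, 9, 12, 15]
Six tails, so the longest strictly increasing subsequence has length 6 (e.g. 3, 5, 8, 11, 12, 15).

6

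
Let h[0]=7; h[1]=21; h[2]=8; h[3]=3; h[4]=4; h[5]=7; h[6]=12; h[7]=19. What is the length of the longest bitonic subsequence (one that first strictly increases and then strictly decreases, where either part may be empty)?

inc[i] = longest strictly increasing subsequence ending at i; dec[i] = longest strictly decreasing subsequence starting at i:
i:      0  1  2  3  4  5  6  7
h[i]:   7 21  8  3  4  7 12 19
inc:    1  2  2  1  2  3  4  5
dec:    2  3  2  1  1  1  1  1
Best peak at i=7 (value 19): inc=5, dec=1, length 5+1−1 = 5.

5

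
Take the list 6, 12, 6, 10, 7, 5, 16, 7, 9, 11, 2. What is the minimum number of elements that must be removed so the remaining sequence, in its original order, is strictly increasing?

7

Fewest deletions = n − (longest strictly increasing subsequence).
Patience tails:
6 → extends → [6]
12 → extends → [6, 12]
6 → already a tail → [6, 12]
10 → replaces 12 → [6, 10]
7 → replaces 10 → [6, 7]
5 → replaces 6 → [5, 7]
16 → extends → [5, 7, 16]
7 → already a tail → [5, 7, 16]
9 → replaces 16 → [5, 7, 9]
11 → extends → [5, 7, 9, 11]
2 → replaces 5 → [2, 7, 9, 11]
Longest strictly increasing subsequence has length 4, so deletions = 11 − 4 = 7.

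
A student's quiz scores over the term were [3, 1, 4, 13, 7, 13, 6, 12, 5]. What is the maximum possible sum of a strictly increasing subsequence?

27

Let S[i] be the best sum of a strictly increasing subsequence ending at i:
i:      1  2  3  4  5  6  7  8  9
a[i]:   3  1  4 13  7 13  6 12  5
S:      3  1  7 20 14 27 13 26 12
Maximum is 27 (e.g. 3 + 4 + 7 + 13).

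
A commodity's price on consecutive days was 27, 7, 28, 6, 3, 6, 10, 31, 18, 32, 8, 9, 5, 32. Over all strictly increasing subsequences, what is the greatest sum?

118

Let S[i] be the best sum of a strictly increasing subsequence ending at i:
i:       1   2   3   4   5   6   7   8   9  10  11  12  13  14
a[i]:   27   7  28   6   3   6  10  31  18  32   8   9   5  32
S:      27   7  55   6   3   9  19  86  37 118  17  26   8 118
Maximum is 118 (e.g. 27 + 28 + 31 + 32).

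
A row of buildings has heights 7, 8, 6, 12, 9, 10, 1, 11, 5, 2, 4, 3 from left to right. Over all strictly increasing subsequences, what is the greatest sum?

Let S[i] be the best sum of a strictly increasing subsequence ending at i:
i:      1  2  3  4  5  6  7  8  9 10 11 12
a[i]:   7  8  6 12  9 10  1 11  5  2  4  3
S:      7 15  6 27 24 34  1 45  6  3  7  6
Maximum is 45 (e.g. 7 + 8 + 9 + 10 + 11).

45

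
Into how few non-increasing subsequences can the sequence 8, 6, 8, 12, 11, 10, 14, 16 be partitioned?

5

Place each on the leftmost legal pile:
8 → new pile 1 (tops now [8])
6 → pile 1 (tops now [6])
8 → new pile 2 (tops now [6, 8])
12 → new pile 3 (tops now [6, 8, 12])
11 → pile 3 (tops now [6, 8, 11])
10 → pile 3 (tops now [6, 8, 10])
14 → new pile 4 (tops now [6, 8, 10, 14])
16 → new pile 5 (tops now [6, 8, 10, 14, 16])
Five piles.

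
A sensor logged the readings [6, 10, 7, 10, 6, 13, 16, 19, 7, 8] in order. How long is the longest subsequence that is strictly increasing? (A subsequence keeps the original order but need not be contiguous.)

Track the smallest tail for each achievable length (strict):
6 → extends → [6]
10 → extends → [6, 10]
7 → replaces 10 → [6, 7]
10 → extends → [6, 7, 10]
6 → already a tail → [6, 7, 10]
13 → extends → [6, 7, 10, 13]
16 → extends → [6, 7, 10, 13, 16]
19 → extends → [6, 7, 10, 13, 16, 19]
7 → already a tail → [6, 7, 10, 13, 16, 19]
8 → replaces 10 → [6, 7, 8, 13, 16, 19]
Six tails, so the longest strictly increasing subsequence has length 6 (e.g. 6, 7, 10, 13, 16, 19).

6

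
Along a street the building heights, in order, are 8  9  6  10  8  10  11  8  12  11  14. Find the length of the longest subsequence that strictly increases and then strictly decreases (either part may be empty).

6

inc[i] = longest strictly increasing subsequence ending at i; dec[i] = longest strictly decreasing subsequence starting at i:
i:      1  2  3  4  5  6  7  8  9 10 11
a[i]:   8  9  6 10  8 10 11  8 12 11 14
inc:    1  2  1  3  2  3  4  2  5  4  6
dec:    2  2  1  2  1  2  2  1  2  1  1
Best peak at i=9 (value 12): inc=5, dec=2, length 5+2−1 = 6.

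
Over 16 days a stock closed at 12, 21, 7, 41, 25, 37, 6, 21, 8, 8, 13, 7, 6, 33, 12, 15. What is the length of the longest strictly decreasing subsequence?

Let dp[i] be the longest strictly decreasing subsequence ending at i:
i:      1  2  3  4  5  6  7  8  9 10 11 12 13 14 15 16
a[i]:  12 21  7 41 25 37  6 21  8  8 13  7  6 33 12 15
dp:     1  1  2  1  2  2  3  3  4  4  4  5  6  3  5  4
Maximum is 6.

6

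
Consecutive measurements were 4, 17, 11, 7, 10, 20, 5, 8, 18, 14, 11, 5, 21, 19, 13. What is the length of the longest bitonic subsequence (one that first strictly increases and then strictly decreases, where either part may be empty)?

8

inc[i] = longest strictly increasing subsequence ending at i; dec[i] = longest strictly decreasing subsequence starting at i:
i:      1  2  3  4  5  6  7  8  9 10 11 12 13 14 15
a[i]:   4 17 11  7 10 20  5  8 18 14 11  5 21 19 13
inc:    1  2  2  2  3  4  2  3  4  4  4  2  5  5  5
dec:    1  5  4  2  3  5  1  2  4  3  2  1  3  2  1
Best peak at i=6 (value 20): inc=4, dec=5, length 4+5−1 = 8.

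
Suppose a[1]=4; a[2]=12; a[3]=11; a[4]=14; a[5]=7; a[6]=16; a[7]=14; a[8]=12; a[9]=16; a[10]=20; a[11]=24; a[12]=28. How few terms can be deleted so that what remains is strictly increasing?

Fewest deletions = n − (longest strictly increasing subsequence).
Patience tails:
4 → extends → [4]
12 → extends → [4, 12]
11 → replaces 12 → [4, 11]
14 → extends → [4, 11, 14]
7 → replaces 11 → [4, 7, 14]
16 → extends → [4, 7, 14, 16]
14 → already a tail → [4, 7, 14, 16]
12 → replaces 14 → [4, 7, 12, 16]
16 → already a tail → [4, 7, 12, 16]
20 → extends → [4, 7, 12, 16, 20]
24 → extends → [4, 7, 12, 16, 20, 24]
28 → extends → [4, 7, 12, 16, 20, 24, 28]
Longest strictly increasing subsequence has length 7, so deletions = 12 − 7 = 5.

5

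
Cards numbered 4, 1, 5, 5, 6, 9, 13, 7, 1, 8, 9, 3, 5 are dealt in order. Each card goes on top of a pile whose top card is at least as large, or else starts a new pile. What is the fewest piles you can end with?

6

The minimum number of non-increasing subsequences covering a sequence equals the length of its longest strictly increasing subsequence.
LIS length is 6 (e.g. 4, 5, 6, 7, 8, 9), so 6 piles are needed.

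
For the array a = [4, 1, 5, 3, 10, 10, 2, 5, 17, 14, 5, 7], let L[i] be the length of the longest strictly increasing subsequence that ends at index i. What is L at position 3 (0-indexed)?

dp[i] = 1 + max{dp[j] : j<i, a[j]<a[i]} (or 1 if no such j):
i:      0  1  2  3  4  5  6  7  8  9 10 11
a[i]:   4  1  5  3 10 10  2  5 17 14  5  7
dp:     1  1  2  2  3  3  2  3  4  4  3  4
At index 3 the value is 2.

2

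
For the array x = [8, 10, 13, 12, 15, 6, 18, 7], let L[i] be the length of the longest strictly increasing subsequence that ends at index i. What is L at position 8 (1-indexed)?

dp[i] = 1 + max{dp[j] : j<i, x[j]<x[i]} (or 1 if no such j):
i:      1  2  3  4  5  6  7  8
x[i]:   8 10 13 12 15  6 18  7
dp:     1  2  3  3  4  1  5  2
At index 8 the value is 2.

2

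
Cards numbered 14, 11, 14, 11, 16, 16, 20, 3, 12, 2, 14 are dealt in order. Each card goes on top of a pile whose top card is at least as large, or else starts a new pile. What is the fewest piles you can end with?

Place each on the leftmost legal pile:
14 → new pile 1 (tops now [14])
11 → pile 1 (tops now [11])
14 → new pile 2 (tops now [11, 14])
11 → pile 1 (tops now [11, 14])
16 → new pile 3 (tops now [11, 14, 16])
16 → pile 3 (tops now [11, 14, 16])
20 → new pile 4 (tops now [11, 14, 16, 20])
3 → pile 1 (tops now [3, 14, 16, 20])
12 → pile 2 (tops now [3, 12, 16, 20])
2 → pile 1 (tops now [2, 12, 16, 20])
14 → pile 3 (tops now [2, 12, 14, 20])
Four piles.

4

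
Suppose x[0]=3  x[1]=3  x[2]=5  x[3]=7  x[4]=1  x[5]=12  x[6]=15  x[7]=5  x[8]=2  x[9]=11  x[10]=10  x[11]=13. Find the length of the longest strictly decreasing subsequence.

3

Let dp[i] be the longest strictly decreasing subsequence ending at i:
i:      0  1  2  3  4  5  6  7  8  9 10 11
x[i]:   3  3  5  7  1 12 15  5  2 11 10 13
dp:     1  1  1  1  2  1  1  2  3  2  3  2
Maximum is 3.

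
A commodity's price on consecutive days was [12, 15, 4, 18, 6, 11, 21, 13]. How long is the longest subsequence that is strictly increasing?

Let dp[i] be the length of the longest such subsequence ending at index i:
i:      1  2  3  4  5  6  7  8
a[i]:  12 15  4 18  6 11 21 13
dp:     1  2  1  3  2  3  4  4
Maximum dp value is 4.

4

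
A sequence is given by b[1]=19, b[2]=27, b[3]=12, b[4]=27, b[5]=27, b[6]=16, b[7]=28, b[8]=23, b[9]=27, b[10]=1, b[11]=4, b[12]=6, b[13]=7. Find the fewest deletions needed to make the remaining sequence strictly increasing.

Fewest deletions = n − (longest strictly increasing subsequence).
i:      1  2  3  4  5  6  7  8  9 10 11 12 13
b[i]:  19 27 12 27 27 16 28 23 27  1  4  6  7
dp:     1  2  1  2  2  2  3  3  4  1  2  3  4
max dp = 4, so deletions = 13 − 4 = 9.

9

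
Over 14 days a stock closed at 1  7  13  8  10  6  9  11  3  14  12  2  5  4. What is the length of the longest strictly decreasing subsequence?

5

Negate each value so 'decreasing' becomes 'increasing', then run patience tails on the negated sequence:
-1 → extends → [-1]
-7 → replaces -1 → [-7]
-13 → replaces -7 → [-13]
-8 → extends → [-13, -8]
-10 → replaces -8 → [-13, -10]
-6 → extends → [-13, -10, -6]
-9 → replaces -6 → [-13, -10, -9]
-11 → replaces -10 → [-13, -11, -9]
-3 → extends → [-13, -11, -9, -3]
-14 → replaces -13 → [-14, -11, -9, -3]
-12 → replaces -11 → [-14, -12, -9, -3]
-2 → extends → [-14, -12, -9, -3, -2]
-5 → replaces -3 → [-14, -12, -9, -5, -2]
-4 → replaces -2 → [-14, -12, -9, -5, -4]
Five tails, so the longest strictly decreasing subsequence of the original has length 5.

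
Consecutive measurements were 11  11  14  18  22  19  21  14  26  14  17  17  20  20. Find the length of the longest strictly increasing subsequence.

6

Track the smallest tail for each achievable length (strict):
11 → extends → [11]
11 → already a tail → [11]
14 → extends → [11, 14]
18 → extends → [11, 14, 18]
22 → extends → [11, 14, 18, 22]
19 → replaces 22 → [11, 14, 18, 19]
21 → extends → [11, 14, 18, 19, 21]
14 → already a tail → [11, 14, 18, 19, 21]
26 → extends → [11, 14, 18, 19, 21, 26]
14 → already a tail → [11, 14, 18, 19, 21, 26]
17 → replaces 18 → [11, 14, 17, 19, 21, 26]
17 → already a tail → [11, 14, 17, 19, 21, 26]
20 → replaces 21 → [11, 14, 17, 19, 20, 26]
20 → already a tail → [11, 14, 17, 19, 20, 26]
Six tails, so the longest strictly increasing subsequence has length 6 (e.g. 11, 14, 18, 19, 21, 26).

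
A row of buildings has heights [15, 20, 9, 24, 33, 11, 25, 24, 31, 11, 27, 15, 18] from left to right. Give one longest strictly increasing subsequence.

Patience tails give the LIS length; then backtrack through the dp parents:
15 → extends → [15]
20 → extends → [15, 20]
9 → replaces 15 → [9, 20]
24 → extends → [9, 20, 24]
33 → extends → [9, 20, 24, 33]
11 → replaces 20 → [9, 11, 24, 33]
25 → replaces 33 → [9, 11, 24, 25]
24 → already a tail → [9, 11, 24, 25]
31 → extends → [9, 11, 24, 25, 31]
11 → already a tail → [9, 11, 24, 25, 31]
27 → replaces 31 → [9, 11, 24, 25, 27]
15 → replaces 24 → [9, 11, 15, 25, 27]
18 → replaces 25 → [9, 11, 15, 18, 27]
Length 5; one witness is 15, 20, 24, 25, 31.

15, 20, 24, 25, 31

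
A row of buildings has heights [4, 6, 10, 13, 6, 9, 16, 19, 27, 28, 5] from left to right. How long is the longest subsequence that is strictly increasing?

8

Let dp[i] be the length of the longest such subsequence ending at index i:
i:      1  2  3  4  5  6  7  8  9 10 11
a[i]:   4  6 10 13  6  9 16 19 27 28  5
dp:     1  2  3  4  2  3  5  6  7  8  2
Maximum dp value is 8.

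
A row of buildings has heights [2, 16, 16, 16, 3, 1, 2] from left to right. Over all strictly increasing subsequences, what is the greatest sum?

18

Let S[i] be the best sum of a strictly increasing subsequence ending at i:
i:      1  2  3  4  5  6  7
a[i]:   2 16 16 16  3  1  2
S:      2 18 18 18  5  1  3
Maximum is 18 (e.g. 2 + 16).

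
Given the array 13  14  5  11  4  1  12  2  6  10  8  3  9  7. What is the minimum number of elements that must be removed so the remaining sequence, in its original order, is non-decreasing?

Fewest deletions = n − (longest non-decreasing subsequence).
i:      1  2  3  4  5  6  7  8  9 10 11 12 13 14
a[i]:  13 14  5 11  4  1 12  2  6 10  8  3  9  7
dp:     1  2  1  2  1  1  3  2  3  4  4  3  5  4
max dp = 5, so deletions = 14 − 5 = 9.

9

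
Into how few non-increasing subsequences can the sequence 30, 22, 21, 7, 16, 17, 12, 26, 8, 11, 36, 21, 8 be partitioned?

Place each on the leftmost legal pile:
30 → new pile 1 (tops now [30])
22 → pile 1 (tops now [22])
21 → pile 1 (tops now [21])
7 → pile 1 (tops now [7])
16 → new pile 2 (tops now [7, 16])
17 → new pile 3 (tops now [7, 16, 17])
12 → pile 2 (tops now [7, 12, 17])
26 → new pile 4 (tops now [7, 12, 17, 26])
8 → pile 2 (tops now [7, 8, 17, 26])
11 → pile 3 (tops now [7, 8, 11, 26])
36 → new pile 5 (tops now [7, 8, 11, 26, 36])
21 → pile 4 (tops now [7, 8, 11, 21, 36])
8 → pile 2 (tops now [7, 8, 11, 21, 36])
Five piles.

5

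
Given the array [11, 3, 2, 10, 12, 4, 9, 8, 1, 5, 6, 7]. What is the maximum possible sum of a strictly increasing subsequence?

Let S[i] be the best sum of a strictly increasing subsequence ending at i:
i:      1  2  3  4  5  6  7  8  9 10 11 12
a[i]:  11  3  2 10 12  4  9  8  1  5  6  7
S:     11  3  2 13 25  7 16 15  1 12 18 25
Maximum is 25 (e.g. 3 + 10 + 12).

25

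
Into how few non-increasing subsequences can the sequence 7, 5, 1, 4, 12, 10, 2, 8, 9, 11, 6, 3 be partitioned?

5

Place each on the leftmost legal pile:
7 → new pile 1 (tops now [7])
5 → pile 1 (tops now [5])
1 → pile 1 (tops now [1])
4 → new pile 2 (tops now [1, 4])
12 → new pile 3 (tops now [1, 4, 12])
10 → pile 3 (tops now [1, 4, 10])
2 → pile 2 (tops now [1, 2, 10])
8 → pile 3 (tops now [1, 2, 8])
9 → new pile 4 (tops now [1, 2, 8, 9])
11 → new pile 5 (tops now [1, 2, 8, 9, 11])
6 → pile 3 (tops now [1, 2, 6, 9, 11])
3 → pile 3 (tops now [1, 2, 3, 9, 11])
Five piles.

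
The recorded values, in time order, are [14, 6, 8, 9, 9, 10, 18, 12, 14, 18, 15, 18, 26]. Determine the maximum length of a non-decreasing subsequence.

Track the smallest tail for each achievable length (allowing ties):
14 → extends → [14]
6 → replaces 14 → [6]
8 → extends → [6, 8]
9 → extends → [6, 8, 9]
9 → extends → [6, 8, 9, 9]
10 → extends → [6, 8, 9, 9, 10]
18 → extends → [6, 8, 9, 9, 10, 18]
12 → replaces 18 → [6, 8, 9, 9, 10, 12]
14 → extends → [6, 8, 9, 9, 10, 12, 14]
18 → extends → [6, 8, 9, 9, 10, 12, 14, 18]
15 → replaces 18 → [6, 8, 9, 9, 10, 12, 14, 15]
18 → extends → [6, 8, 9, 9, 10, 12, 14, 15, 18]
26 → extends → [6, 8, 9, 9, 10, 12, 14, 15, 18, 26]
Ten tails, so the longest non-decreasing subsequence has length 10 (e.g. 6, 8, 9, 9, 10, 12, 14, 18, 18, 26).

10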